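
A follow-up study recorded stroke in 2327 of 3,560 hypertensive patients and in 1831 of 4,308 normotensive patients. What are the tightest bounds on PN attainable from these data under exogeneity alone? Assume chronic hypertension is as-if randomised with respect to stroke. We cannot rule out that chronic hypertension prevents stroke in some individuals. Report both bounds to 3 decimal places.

0.350 ≤ PN ≤ 0.880

p₁ = P(outcome | exposed) = 2327/3560 = 0.65365
p₀ = P(outcome | unexposed) = 1831/4308 = 0.42502
Under exogeneity alone the bounds on PN are max{0,(p₁−p₀)/p₁} ≤ PN ≤ min{1,(1−p₀)/p₁}.
  lower = (p₁ − p₀)/p₁ = 0.22863 / 0.65365 ≈ 0.3498
  upper = min{1, (1 − p₀)/p₁} = 0.57498 / 0.65365 ≈ 0.8796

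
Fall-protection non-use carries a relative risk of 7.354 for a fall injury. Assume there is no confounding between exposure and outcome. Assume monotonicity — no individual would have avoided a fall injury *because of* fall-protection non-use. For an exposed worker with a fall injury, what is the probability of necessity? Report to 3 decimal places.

PN ≈ 0.864

Under exogeneity and monotonicity, PN = (RR − 1) / RR = 1 − 1/RR.
PN = (7.354 − 1) / 7.354 = 6.354 / 7.354 ≈ 0.8640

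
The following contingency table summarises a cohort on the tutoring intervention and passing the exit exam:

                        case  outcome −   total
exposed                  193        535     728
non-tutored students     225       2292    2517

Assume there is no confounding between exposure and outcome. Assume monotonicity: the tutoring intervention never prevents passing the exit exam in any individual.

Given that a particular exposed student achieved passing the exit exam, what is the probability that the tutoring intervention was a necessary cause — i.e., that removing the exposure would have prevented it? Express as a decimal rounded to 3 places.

PN ≈ 0.663

p₁ = P(outcome | exposed) = 193/728 = 0.26511
p₀ = P(outcome | unexposed) = 225/2517 = 0.089392
Under exogeneity and monotonicity, PN = (p₁ − p₀)/p₁.
PN = (0.26511 − 0.089392) / 0.26511 ≈ 0.6628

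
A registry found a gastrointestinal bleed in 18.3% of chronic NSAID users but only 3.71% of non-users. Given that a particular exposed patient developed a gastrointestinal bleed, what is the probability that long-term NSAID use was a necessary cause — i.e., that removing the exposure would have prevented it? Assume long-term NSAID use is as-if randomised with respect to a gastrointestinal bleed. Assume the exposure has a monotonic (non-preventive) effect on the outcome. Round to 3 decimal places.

p₁ = 0.183, p₀ = 0.0371.
Under exogeneity and monotonicity, PN = (p₁ − p₀) / p₁.
PN = (0.183 − 0.0371) / 0.183 = 0.1459 / 0.183 ≈ 0.7973

PN ≈ 0.797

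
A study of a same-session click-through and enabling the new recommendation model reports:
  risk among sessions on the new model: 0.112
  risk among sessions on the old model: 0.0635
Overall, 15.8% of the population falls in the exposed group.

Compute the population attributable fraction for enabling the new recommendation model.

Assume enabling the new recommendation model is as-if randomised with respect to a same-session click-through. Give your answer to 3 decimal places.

Let p₁ = 0.112, p₀ = 0.0635.
Overall risk P(Y=1) = π·p₁ + (1−π)·p₀ = 0.158×0.112 + 0.842×0.0635 = 0.071163.
Under exogeneity, PAF = [P(Y=1) − p₀] / P(Y=1).
PAF = (0.071163 − 0.0635) / 0.071163 ≈ 0.1077

PAF ≈ 0.108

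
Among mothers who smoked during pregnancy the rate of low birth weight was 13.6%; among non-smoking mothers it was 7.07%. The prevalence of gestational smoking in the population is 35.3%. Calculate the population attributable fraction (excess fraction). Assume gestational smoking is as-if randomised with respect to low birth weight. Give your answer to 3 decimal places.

PAF ≈ 0.246

p₁ = 0.136, p₀ = 0.0707.
Overall risk P(Y=1) = π·p₁ + (1−π)·p₀ = 0.353×0.136 + 0.647×0.0707 = 0.093751.
Under exogeneity, PAF = [P(Y=1) − p₀] / P(Y=1).
PAF = (0.093751 − 0.0707) / 0.093751 ≈ 0.2459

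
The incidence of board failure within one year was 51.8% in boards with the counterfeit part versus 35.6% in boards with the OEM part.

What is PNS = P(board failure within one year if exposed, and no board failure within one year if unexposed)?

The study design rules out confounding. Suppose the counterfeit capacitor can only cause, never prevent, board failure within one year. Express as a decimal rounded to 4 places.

PNS ≈ 0.1620

p₁ = 0.518, p₀ = 0.356.
Under exogeneity and monotonicity, PNS = p₁ − p₀.
PNS = 0.518 − 0.356 = 0.162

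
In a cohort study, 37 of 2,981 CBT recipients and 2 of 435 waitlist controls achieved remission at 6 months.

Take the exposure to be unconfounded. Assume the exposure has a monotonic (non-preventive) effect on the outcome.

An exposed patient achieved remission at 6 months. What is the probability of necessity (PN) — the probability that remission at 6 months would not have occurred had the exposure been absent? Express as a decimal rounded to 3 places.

p₁ = P(outcome | exposed) = 37/2981 = 0.012412
p₀ = P(outcome | unexposed) = 2/435 = 0.0045977
Under exogeneity and monotonicity, PN = (p₁ − p₀) / p₁.
PN = (0.012412 − 0.0045977) / 0.012412 = 0.0078142 / 0.012412 ≈ 0.6296

PN ≈ 0.630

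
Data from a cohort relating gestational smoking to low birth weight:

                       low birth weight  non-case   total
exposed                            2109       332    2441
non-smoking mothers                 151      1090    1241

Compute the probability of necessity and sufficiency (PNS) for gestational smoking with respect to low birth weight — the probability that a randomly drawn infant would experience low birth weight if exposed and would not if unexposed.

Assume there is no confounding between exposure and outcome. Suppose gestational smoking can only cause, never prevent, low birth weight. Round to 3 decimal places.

PNS ≈ 0.742

p₁ = P(outcome | exposed) = 2109/2441 = 0.86399
p₀ = P(outcome | unexposed) = 151/1241 = 0.12168
Under exogeneity and monotonicity, PNS = p₁ − p₀.
PNS = 0.86399 − 0.12168 = 0.74231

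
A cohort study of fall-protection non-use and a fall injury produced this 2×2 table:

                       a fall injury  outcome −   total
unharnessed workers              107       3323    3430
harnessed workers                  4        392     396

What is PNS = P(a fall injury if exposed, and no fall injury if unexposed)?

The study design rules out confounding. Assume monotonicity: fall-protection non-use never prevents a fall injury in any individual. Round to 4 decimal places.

p₁ = P(outcome | exposed) = 107/3430 = 0.031195
p₀ = P(outcome | unexposed) = 4/396 = 0.010101
Under exogeneity and monotonicity, PNS = p₁ − p₀.
PNS = 0.031195 − 0.010101 = 0.021094

PNS ≈ 0.0211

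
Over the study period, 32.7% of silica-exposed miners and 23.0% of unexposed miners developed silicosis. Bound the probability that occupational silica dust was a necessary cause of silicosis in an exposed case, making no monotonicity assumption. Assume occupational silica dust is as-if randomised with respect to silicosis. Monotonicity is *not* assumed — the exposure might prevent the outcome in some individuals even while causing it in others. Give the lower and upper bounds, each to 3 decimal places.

p₁ = 0.327, p₀ = 0.23.
Under exogeneity alone the bounds on PN are max{0,(p₁−p₀)/p₁} ≤ PN ≤ min{1,(1−p₀)/p₁}.
  lower = (p₁ − p₀)/p₁ = 0.097 / 0.327 ≈ 0.2966
  upper = min{1, (1 − p₀)/p₁} = 0.77 / 0.327 ≈ 2.3547 → capped at 1

0.297 ≤ PN ≤ 1.000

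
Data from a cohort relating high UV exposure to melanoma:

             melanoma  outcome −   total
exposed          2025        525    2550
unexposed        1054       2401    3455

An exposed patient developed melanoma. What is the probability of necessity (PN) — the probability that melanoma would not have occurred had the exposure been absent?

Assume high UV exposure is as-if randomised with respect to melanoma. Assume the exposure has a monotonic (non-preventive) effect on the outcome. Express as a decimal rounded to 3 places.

p₁ = P(outcome | exposed) = 2025/2550 = 0.79412
p₀ = P(outcome | unexposed) = 1054/3455 = 0.30507
Under exogeneity and monotonicity, PN = (p₁ − p₀) / p₁.
PN = (0.79412 − 0.30507) / 0.79412 = 0.48905 / 0.79412 ≈ 0.6158

PN ≈ 0.616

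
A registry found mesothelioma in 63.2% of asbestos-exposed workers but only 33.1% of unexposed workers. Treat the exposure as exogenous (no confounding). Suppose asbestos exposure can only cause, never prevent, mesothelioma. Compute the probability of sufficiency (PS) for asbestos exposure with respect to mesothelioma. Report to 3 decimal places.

PS ≈ 0.450

p₁ = 0.632, p₀ = 0.331.
Under exogeneity and monotonicity, PS = (p₁ − p₀) / (1 − p₀).
PS = (0.632 − 0.331) / (1 − 0.331) = 0.301 / 0.669 ≈ 0.4499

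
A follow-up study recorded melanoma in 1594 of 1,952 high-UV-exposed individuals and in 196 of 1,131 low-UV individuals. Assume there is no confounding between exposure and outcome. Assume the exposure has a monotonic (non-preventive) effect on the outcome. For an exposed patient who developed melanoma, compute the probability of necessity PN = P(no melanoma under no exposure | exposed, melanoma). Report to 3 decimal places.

p₁ = P(outcome | exposed) = 1594/1952 = 0.8166
p₀ = P(outcome | unexposed) = 196/1131 = 0.1733
Under exogeneity and monotonicity, PN = (p₁ − p₀) / p₁.
PN = (0.8166 − 0.1733) / 0.8166 = 0.6433 / 0.8166 ≈ 0.7878

PN ≈ 0.788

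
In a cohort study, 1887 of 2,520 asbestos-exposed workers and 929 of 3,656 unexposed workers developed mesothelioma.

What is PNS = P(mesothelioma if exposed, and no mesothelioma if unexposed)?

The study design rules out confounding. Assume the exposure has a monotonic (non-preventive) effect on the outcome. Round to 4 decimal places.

p₁ = P(outcome | exposed) = 1887/2520 = 0.74881
p₀ = P(outcome | unexposed) = 929/3656 = 0.2541
Under exogeneity and monotonicity, PNS = p₁ − p₀.
PNS = 0.74881 − 0.2541 = 0.49471

PNS ≈ 0.4947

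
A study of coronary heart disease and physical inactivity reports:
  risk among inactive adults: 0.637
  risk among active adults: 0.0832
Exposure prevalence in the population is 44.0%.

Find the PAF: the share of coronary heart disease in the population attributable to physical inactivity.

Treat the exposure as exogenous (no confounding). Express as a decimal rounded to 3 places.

PAF ≈ 0.745

Let p₁ = 0.637, p₀ = 0.0832.
Overall risk P(Y=1) = π·p₁ + (1−π)·p₀ = 0.44×0.637 + 0.56×0.0832 = 0.32687.
Under exogeneity, PAF = [P(Y=1) − p₀] / P(Y=1).
PAF = (0.32687 − 0.0832) / 0.32687 ≈ 0.7455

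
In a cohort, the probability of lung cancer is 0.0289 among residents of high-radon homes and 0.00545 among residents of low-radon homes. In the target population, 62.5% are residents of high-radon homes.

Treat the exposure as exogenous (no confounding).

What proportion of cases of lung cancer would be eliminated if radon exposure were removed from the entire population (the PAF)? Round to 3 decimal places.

Let p₁ = 0.0289, p₀ = 0.00545.
Overall risk P(Y=1) = π·p₁ + (1−π)·p₀ = 0.625×0.0289 + 0.375×0.00545 = 0.020106.
Under exogeneity, PAF = [P(Y=1) − p₀] / P(Y=1).
PAF = (0.020106 − 0.00545) / 0.020106 ≈ 0.7289

PAF ≈ 0.729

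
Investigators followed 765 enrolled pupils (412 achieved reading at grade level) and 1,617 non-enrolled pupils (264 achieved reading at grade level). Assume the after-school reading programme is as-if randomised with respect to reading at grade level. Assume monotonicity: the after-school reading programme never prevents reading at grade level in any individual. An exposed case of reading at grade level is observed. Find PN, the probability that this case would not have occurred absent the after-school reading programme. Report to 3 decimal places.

p₁ = P(outcome | exposed) = 412/765 = 0.53856
p₀ = P(outcome | unexposed) = 264/1617 = 0.16327
Under exogeneity and monotonicity, PN = (p₁ − p₀) / p₁.
PN = (0.53856 − 0.16327) / 0.53856 = 0.3753 / 0.53856 ≈ 0.6968

PN ≈ 0.697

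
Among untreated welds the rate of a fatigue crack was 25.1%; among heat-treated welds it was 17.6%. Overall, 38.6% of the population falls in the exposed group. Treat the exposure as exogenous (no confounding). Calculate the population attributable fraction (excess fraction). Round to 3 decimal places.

PAF ≈ 0.141

p₁ = 0.251, p₀ = 0.176.
Overall risk P(Y=1) = π·p₁ + (1−π)·p₀ = 0.386×0.251 + 0.614×0.176 = 0.20495.
Under exogeneity, PAF = [P(Y=1) − p₀] / P(Y=1).
PAF = (0.20495 − 0.176) / 0.20495 ≈ 0.1413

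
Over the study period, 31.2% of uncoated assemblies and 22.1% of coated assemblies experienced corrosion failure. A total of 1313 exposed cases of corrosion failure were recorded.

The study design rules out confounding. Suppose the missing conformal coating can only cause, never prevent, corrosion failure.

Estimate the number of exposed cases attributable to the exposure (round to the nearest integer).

p₁ = 0.312, p₀ = 0.221.
PN = (p₁ − p₀)/p₁ = (0.312 − 0.221) / 0.312 ≈ 0.29167.
Attributable cases ≈ PN × (exposed cases) = 0.29167 × 1313 ≈ 382.96.

about 383 cases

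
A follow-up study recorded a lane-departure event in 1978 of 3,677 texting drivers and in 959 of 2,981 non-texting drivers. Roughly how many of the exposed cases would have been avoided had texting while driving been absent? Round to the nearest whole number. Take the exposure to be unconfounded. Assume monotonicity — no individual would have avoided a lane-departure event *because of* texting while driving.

about 795 cases

p₁ = P(outcome | exposed) = 1978/3677 = 0.53794
p₀ = P(outcome | unexposed) = 959/2981 = 0.3217
PN = (p₁ − p₀)/p₁ = (0.53794 − 0.3217) / 0.53794 ≈ 0.40197.
Attributable cases ≈ PN × (exposed cases) = 0.40197 × 1978 ≈ 795.09.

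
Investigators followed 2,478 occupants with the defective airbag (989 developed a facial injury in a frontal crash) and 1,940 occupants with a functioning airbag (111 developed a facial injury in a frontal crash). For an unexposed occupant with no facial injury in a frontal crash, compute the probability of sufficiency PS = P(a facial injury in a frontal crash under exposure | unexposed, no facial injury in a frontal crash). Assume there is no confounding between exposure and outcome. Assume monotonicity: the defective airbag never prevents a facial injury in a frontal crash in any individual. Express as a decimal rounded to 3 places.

p₁ = P(outcome | exposed) = 989/2478 = 0.39911
p₀ = P(outcome | unexposed) = 111/1940 = 0.057216
Under exogeneity and monotonicity, PS = (p₁ − p₀) / (1 − p₀).
PS = (0.39911 − 0.057216) / (1 − 0.057216) = 0.3419 / 0.94278 ≈ 0.3626

PS ≈ 0.363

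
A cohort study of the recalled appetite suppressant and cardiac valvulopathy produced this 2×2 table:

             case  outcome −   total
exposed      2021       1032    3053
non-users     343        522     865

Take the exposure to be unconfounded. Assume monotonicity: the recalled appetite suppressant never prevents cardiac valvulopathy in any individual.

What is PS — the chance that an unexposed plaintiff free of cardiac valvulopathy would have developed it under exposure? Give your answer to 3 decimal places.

PS ≈ 0.440

p₁ = P(outcome | exposed) = 2021/3053 = 0.66197
p₀ = P(outcome | unexposed) = 343/865 = 0.39653
Under exogeneity and monotonicity, PS = (p₁ − p₀) / (1 − p₀).
PS = (0.66197 − 0.39653) / (1 − 0.39653) = 0.26544 / 0.60347 ≈ 0.4399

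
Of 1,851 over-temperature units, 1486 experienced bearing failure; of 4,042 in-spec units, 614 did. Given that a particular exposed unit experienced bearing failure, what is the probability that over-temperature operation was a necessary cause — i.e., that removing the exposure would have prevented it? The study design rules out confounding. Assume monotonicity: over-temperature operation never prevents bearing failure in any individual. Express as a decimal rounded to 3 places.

PN ≈ 0.811

p₁ = P(outcome | exposed) = 1486/1851 = 0.80281
p₀ = P(outcome | unexposed) = 614/4042 = 0.1519
Under exogeneity and monotonicity, PN = (p₁ − p₀) / p₁.
PN = (0.80281 − 0.1519) / 0.80281 = 0.6509 / 0.80281 ≈ 0.8108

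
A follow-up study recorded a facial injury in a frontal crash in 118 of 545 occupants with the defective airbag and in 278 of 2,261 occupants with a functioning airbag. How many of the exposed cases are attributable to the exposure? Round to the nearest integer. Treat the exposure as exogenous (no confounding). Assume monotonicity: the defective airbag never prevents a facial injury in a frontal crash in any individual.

p₁ = P(outcome | exposed) = 118/545 = 0.21651
p₀ = P(outcome | unexposed) = 278/2261 = 0.12295
PN = (p₁ − p₀)/p₁ = (0.21651 − 0.12295) / 0.21651 ≈ 0.43212.
Attributable cases ≈ PN × (exposed cases) = 0.43212 × 118 ≈ 50.99.

about 51 cases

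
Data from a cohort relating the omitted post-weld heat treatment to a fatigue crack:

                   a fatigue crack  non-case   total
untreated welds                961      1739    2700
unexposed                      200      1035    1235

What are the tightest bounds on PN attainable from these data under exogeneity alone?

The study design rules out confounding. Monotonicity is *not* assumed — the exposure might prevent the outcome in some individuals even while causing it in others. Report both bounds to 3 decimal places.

p₁ = P(outcome | exposed) = 961/2700 = 0.35593
p₀ = P(outcome | unexposed) = 200/1235 = 0.16194
Under exogeneity alone the bounds on PN are max{0,(p₁−p₀)/p₁} ≤ PN ≤ min{1,(1−p₀)/p₁}.
  lower = (p₁ − p₀)/p₁ = 0.19398 / 0.35593 ≈ 0.5450
  upper = min{1, (1 − p₀)/p₁} = 0.83806 / 0.35593 ≈ 2.3546 → capped at 1

0.545 ≤ PN ≤ 1.000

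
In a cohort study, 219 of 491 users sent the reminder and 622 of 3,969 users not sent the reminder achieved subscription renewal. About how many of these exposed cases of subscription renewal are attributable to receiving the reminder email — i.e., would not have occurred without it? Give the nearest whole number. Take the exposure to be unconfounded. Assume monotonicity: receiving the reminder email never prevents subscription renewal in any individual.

p₁ = P(outcome | exposed) = 219/491 = 0.44603
p₀ = P(outcome | unexposed) = 622/3969 = 0.15671
PN = (p₁ − p₀)/p₁ = (0.44603 − 0.15671) / 0.44603 ≈ 0.64864.
Attributable cases ≈ PN × (exposed cases) = 0.64864 × 219 ≈ 142.05.

about 142 cases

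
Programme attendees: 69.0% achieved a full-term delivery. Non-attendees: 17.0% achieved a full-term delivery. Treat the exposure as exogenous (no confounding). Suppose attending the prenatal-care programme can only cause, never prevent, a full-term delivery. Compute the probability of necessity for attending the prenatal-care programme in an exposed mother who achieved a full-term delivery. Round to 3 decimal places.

p₁ = 0.69, p₀ = 0.17.
Under exogeneity and monotonicity, PN = (p₁ − p₀) / p₁.
PN = (0.69 − 0.17) / 0.69 = 0.52 / 0.69 ≈ 0.7536

PN ≈ 0.754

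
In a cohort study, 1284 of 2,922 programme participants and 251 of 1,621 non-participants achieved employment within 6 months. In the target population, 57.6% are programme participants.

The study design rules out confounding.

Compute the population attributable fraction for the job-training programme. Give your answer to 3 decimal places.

p₁ = P(outcome | exposed) = 1284/2922 = 0.43943
p₀ = P(outcome | unexposed) = 251/1621 = 0.15484
Overall risk P(Y=1) = π·p₁ + (1−π)·p₀ = 0.576×0.43943 + 0.424×0.15484 = 0.31876.
Under exogeneity, PAF = [P(Y=1) − p₀] / P(Y=1).
PAF = (0.31876 − 0.15484) / 0.31876 ≈ 0.5142

PAF ≈ 0.514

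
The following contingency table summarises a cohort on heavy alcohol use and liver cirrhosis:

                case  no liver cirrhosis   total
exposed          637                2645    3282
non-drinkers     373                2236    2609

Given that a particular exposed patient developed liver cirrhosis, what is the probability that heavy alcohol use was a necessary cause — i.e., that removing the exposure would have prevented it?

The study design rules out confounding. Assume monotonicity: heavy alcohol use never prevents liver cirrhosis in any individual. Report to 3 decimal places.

PN ≈ 0.263

p₁ = P(outcome | exposed) = 637/3282 = 0.19409
p₀ = P(outcome | unexposed) = 373/2609 = 0.14297
Under exogeneity and monotonicity, PN = (p₁ − p₀)/p₁.
PN = (0.19409 − 0.14297) / 0.19409 ≈ 0.2634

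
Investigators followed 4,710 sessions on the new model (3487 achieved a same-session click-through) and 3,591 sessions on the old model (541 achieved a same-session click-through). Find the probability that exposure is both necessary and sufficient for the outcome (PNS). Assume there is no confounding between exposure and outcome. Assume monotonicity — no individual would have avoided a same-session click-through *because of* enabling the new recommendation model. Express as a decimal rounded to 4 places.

p₁ = P(outcome | exposed) = 3487/4710 = 0.74034
p₀ = P(outcome | unexposed) = 541/3591 = 0.15065
Under exogeneity and monotonicity, PNS = p₁ − p₀.
PNS = 0.74034 − 0.15065 = 0.58969

PNS ≈ 0.5897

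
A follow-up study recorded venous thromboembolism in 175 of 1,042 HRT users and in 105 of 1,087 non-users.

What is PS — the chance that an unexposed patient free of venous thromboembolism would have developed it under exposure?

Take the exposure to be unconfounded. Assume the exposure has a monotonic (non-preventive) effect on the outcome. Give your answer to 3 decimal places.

p₁ = P(outcome | exposed) = 175/1042 = 0.16795
p₀ = P(outcome | unexposed) = 105/1087 = 0.096596
Under exogeneity and monotonicity, PS = (p₁ − p₀) / (1 − p₀).
PS = (0.16795 − 0.096596) / (1 − 0.096596) = 0.07135 / 0.9034 ≈ 0.0790

PS ≈ 0.079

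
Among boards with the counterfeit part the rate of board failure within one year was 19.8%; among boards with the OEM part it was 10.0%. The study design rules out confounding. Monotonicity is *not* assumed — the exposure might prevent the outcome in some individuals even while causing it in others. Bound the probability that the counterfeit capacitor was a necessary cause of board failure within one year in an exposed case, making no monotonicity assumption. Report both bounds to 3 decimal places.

0.495 ≤ PN ≤ 1.000

p₁ = 0.198, p₀ = 0.1.
Under exogeneity alone the bounds on PN are max{0,(p₁−p₀)/p₁} ≤ PN ≤ min{1,(1−p₀)/p₁}.
  lower = (p₁ − p₀)/p₁ = 0.098 / 0.198 ≈ 0.4949
  upper = min{1, (1 − p₀)/p₁} = 0.9 / 0.198 ≈ 4.5455 → capped at 1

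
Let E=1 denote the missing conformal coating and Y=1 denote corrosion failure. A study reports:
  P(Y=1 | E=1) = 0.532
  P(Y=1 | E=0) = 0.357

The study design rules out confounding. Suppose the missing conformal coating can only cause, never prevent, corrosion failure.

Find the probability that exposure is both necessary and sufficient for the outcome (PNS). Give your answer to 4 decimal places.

PNS ≈ 0.1750

Let p₁ = 0.532, p₀ = 0.357.
Under exogeneity and monotonicity, PNS = p₁ − p₀.
PNS = 0.532 − 0.357 = 0.175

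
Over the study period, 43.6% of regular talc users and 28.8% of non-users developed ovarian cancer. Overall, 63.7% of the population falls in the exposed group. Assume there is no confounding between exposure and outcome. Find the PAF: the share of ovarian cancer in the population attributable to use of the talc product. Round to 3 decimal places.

PAF ≈ 0.247

p₁ = 0.436, p₀ = 0.288.
Overall risk P(Y=1) = π·p₁ + (1−π)·p₀ = 0.637×0.436 + 0.363×0.288 = 0.38228.
Under exogeneity, PAF = [P(Y=1) − p₀] / P(Y=1).
PAF = (0.38228 − 0.288) / 0.38228 ≈ 0.2466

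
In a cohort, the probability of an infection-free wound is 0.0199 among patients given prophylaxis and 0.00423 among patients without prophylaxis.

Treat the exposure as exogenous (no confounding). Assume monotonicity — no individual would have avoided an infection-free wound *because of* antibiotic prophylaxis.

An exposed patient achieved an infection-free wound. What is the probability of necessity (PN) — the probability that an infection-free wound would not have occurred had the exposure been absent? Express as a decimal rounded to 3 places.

PN ≈ 0.787

Let p₁ = 0.0199, p₀ = 0.00423.
Under exogeneity and monotonicity, PN = (p₁ − p₀) / p₁.
PN = (0.0199 − 0.00423) / 0.0199 = 0.01567 / 0.0199 ≈ 0.7874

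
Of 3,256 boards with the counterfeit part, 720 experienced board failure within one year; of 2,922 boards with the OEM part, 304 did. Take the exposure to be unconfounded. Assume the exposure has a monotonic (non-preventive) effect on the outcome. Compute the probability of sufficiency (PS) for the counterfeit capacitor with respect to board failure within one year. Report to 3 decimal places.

p₁ = P(outcome | exposed) = 720/3256 = 0.22113
p₀ = P(outcome | unexposed) = 304/2922 = 0.10404
Under exogeneity and monotonicity, PS = (p₁ − p₀) / (1 − p₀).
PS = (0.22113 − 0.10404) / (1 − 0.10404) = 0.11709 / 0.89596 ≈ 0.1307

PS ≈ 0.131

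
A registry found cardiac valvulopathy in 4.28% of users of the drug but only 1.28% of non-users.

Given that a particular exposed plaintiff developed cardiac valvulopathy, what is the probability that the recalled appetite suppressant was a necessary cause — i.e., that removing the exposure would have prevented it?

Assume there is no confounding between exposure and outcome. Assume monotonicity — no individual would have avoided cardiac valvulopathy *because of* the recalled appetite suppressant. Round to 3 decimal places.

PN ≈ 0.701

p₁ = 0.0428, p₀ = 0.0128.
Under exogeneity and monotonicity, PN = (p₁ − p₀) / p₁.
PN = (0.0428 − 0.0128) / 0.0428 = 0.03 / 0.0428 ≈ 0.7009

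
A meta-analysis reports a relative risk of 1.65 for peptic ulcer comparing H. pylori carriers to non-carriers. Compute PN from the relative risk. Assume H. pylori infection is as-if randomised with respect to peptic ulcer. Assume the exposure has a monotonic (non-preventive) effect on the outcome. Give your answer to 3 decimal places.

PN ≈ 0.394

Under exogeneity and monotonicity, PN = (RR − 1) / RR = 1 − 1/RR.
PN = (1.65 − 1) / 1.65 = 0.65 / 1.65 ≈ 0.3939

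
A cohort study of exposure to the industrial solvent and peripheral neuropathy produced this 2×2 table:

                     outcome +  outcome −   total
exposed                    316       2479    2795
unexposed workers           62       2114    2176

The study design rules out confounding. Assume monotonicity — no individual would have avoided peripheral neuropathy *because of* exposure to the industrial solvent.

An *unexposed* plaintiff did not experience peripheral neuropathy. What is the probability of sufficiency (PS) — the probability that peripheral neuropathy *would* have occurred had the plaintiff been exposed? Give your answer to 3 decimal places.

PS ≈ 0.087

p₁ = P(outcome | exposed) = 316/2795 = 0.11306
p₀ = P(outcome | unexposed) = 62/2176 = 0.028493
Under exogeneity and monotonicity, PS = (p₁ − p₀)/(1 − p₀).
PS = (0.11306 − 0.028493) / 0.97151 ≈ 0.0870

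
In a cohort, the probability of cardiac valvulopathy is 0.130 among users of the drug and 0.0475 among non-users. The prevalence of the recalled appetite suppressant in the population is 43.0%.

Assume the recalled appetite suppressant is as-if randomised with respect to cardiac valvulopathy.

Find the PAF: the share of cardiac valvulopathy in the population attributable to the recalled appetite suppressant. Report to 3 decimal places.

PAF ≈ 0.428

Let p₁ = 0.13, p₀ = 0.0475.
Overall risk P(Y=1) = π·p₁ + (1−π)·p₀ = 0.43×0.13 + 0.57×0.0475 = 0.082975.
Under exogeneity, PAF = [P(Y=1) − p₀] / P(Y=1).
PAF = (0.082975 − 0.0475) / 0.082975 ≈ 0.4275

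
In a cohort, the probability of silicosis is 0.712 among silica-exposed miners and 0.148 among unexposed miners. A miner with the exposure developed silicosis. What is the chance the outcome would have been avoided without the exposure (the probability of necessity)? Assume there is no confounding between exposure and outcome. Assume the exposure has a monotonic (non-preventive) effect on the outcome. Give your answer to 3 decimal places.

Let p₁ = 0.712, p₀ = 0.148.
Under exogeneity and monotonicity, PN = (p₁ − p₀) / p₁.
PN = (0.712 − 0.148) / 0.712 = 0.564 / 0.712 ≈ 0.7921

PN ≈ 0.792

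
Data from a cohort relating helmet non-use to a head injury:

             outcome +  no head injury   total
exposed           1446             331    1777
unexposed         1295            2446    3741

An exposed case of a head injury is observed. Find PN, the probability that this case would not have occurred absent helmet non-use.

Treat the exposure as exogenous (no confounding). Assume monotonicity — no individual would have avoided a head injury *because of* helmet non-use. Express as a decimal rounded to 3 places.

p₁ = P(outcome | exposed) = 1446/1777 = 0.81373
p₀ = P(outcome | unexposed) = 1295/3741 = 0.34616
Under exogeneity and monotonicity, PN = (p₁ − p₀)/p₁.
PN = (0.81373 − 0.34616) / 0.81373 ≈ 0.5746

PN ≈ 0.575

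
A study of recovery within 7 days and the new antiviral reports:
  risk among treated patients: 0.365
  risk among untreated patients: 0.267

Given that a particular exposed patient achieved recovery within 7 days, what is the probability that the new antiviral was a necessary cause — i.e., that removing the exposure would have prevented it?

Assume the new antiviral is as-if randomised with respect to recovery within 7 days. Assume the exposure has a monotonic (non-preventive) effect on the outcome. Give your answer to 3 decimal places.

Let p₁ = 0.365, p₀ = 0.267.
Under exogeneity and monotonicity, PN = (p₁ − p₀) / p₁.
PN = (0.365 − 0.267) / 0.365 = 0.098 / 0.365 ≈ 0.2685

PN ≈ 0.268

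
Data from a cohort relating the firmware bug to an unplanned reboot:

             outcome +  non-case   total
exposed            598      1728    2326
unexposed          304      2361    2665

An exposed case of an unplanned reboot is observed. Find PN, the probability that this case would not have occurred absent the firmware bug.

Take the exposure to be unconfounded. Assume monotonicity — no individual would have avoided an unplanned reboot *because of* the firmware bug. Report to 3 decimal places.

PN ≈ 0.556

p₁ = P(outcome | exposed) = 598/2326 = 0.25709
p₀ = P(outcome | unexposed) = 304/2665 = 0.11407
Under exogeneity and monotonicity, PN = (p₁ − p₀) / p₁.
PN = (0.25709 − 0.11407) / 0.25709 = 0.14302 / 0.25709 ≈ 0.5563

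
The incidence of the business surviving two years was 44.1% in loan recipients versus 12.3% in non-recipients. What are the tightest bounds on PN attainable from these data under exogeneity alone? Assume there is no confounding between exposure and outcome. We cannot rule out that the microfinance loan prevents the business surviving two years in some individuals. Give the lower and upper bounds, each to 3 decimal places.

0.721 ≤ PN ≤ 1.000

p₁ = 0.441, p₀ = 0.123.
Under exogeneity alone the bounds on PN are max{0,(p₁−p₀)/p₁} ≤ PN ≤ min{1,(1−p₀)/p₁}.
  lower = (p₁ − p₀)/p₁ = 0.318 / 0.441 ≈ 0.7211
  upper = min{1, (1 − p₀)/p₁} = 0.877 / 0.441 ≈ 1.9887 → capped at 1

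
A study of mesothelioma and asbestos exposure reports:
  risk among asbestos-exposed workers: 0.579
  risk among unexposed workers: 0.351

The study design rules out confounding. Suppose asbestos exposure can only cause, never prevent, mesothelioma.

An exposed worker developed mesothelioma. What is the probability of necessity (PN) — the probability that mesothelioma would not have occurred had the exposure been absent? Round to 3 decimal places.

Let p₁ = 0.579, p₀ = 0.351.
Under exogeneity and monotonicity, PN = (p₁ − p₀) / p₁.
PN = (0.579 − 0.351) / 0.579 = 0.228 / 0.579 ≈ 0.3938

PN ≈ 0.394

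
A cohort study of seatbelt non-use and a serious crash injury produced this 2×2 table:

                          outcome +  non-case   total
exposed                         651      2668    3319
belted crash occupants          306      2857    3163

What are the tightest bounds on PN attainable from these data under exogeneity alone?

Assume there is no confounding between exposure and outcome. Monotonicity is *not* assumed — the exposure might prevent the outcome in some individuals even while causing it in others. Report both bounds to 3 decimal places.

0.507 ≤ PN ≤ 1.000

p₁ = P(outcome | exposed) = 651/3319 = 0.19614
p₀ = P(outcome | unexposed) = 306/3163 = 0.096744
Under exogeneity alone the bounds on PN are max{0,(p₁−p₀)/p₁} ≤ PN ≤ min{1,(1−p₀)/p₁}.
  lower = (p₁ − p₀)/p₁ = 0.0994 / 0.19614 ≈ 0.5068
  upper = min{1, (1 − p₀)/p₁} = 0.90326 / 0.19614 ≈ 4.6051 → capped at 1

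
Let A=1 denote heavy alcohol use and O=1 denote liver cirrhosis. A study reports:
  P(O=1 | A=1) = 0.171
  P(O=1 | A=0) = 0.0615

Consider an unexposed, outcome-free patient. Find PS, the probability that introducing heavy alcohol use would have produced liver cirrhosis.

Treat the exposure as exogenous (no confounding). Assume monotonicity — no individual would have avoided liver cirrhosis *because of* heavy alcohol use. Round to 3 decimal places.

Let p₁ = 0.171, p₀ = 0.0615.
Under exogeneity and monotonicity, PS = (p₁ − p₀) / (1 − p₀).
PS = (0.171 − 0.0615) / (1 − 0.0615) = 0.1095 / 0.9385 ≈ 0.1167

PS ≈ 0.117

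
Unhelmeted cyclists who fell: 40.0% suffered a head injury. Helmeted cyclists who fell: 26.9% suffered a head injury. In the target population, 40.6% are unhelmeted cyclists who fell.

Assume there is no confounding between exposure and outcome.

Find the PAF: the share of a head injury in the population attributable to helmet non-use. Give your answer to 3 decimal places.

p₁ = 0.4, p₀ = 0.269.
Overall risk P(Y=1) = π·p₁ + (1−π)·p₀ = 0.406×0.4 + 0.594×0.269 = 0.32219.
Under exogeneity, PAF = [P(Y=1) − p₀] / P(Y=1).
PAF = (0.32219 − 0.269) / 0.32219 ≈ 0.1651

PAF ≈ 0.165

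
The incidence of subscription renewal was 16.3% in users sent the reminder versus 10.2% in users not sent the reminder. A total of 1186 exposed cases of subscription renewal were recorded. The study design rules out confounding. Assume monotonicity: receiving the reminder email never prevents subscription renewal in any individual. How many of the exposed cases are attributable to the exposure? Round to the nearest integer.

p₁ = 0.163, p₀ = 0.102.
PN = (p₁ − p₀)/p₁ = (0.163 − 0.102) / 0.163 ≈ 0.37423.
Attributable cases ≈ PN × (exposed cases) = 0.37423 × 1186 ≈ 443.84.

about 444 cases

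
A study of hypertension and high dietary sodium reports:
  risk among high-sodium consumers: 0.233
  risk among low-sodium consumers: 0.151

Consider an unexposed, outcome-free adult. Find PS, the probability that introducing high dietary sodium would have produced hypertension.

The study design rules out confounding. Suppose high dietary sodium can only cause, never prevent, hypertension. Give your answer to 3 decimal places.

Let p₁ = 0.233, p₀ = 0.151.
Under exogeneity and monotonicity, PS = (p₁ − p₀) / (1 − p₀).
PS = (0.233 − 0.151) / (1 − 0.151) = 0.082 / 0.849 ≈ 0.0966

PS ≈ 0.097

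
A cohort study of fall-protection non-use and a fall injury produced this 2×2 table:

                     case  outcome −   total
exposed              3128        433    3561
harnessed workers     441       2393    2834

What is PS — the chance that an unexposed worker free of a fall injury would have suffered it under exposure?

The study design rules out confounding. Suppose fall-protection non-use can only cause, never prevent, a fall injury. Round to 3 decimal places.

PS ≈ 0.856

p₁ = P(outcome | exposed) = 3128/3561 = 0.8784
p₀ = P(outcome | unexposed) = 441/2834 = 0.15561
Under exogeneity and monotonicity, PS = (p₁ − p₀) / (1 − p₀).
PS = (0.8784 − 0.15561) / (1 − 0.15561) = 0.72279 / 0.84439 ≈ 0.8560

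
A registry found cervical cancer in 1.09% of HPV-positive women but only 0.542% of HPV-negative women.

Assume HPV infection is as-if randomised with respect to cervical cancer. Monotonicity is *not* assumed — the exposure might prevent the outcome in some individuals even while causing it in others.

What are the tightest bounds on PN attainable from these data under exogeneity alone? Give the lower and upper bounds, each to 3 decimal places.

0.503 ≤ PN ≤ 1.000

p₁ = 0.0109, p₀ = 0.00542.
Under exogeneity alone the bounds on PN are max{0,(p₁−p₀)/p₁} ≤ PN ≤ min{1,(1−p₀)/p₁}.
  lower = (p₁ − p₀)/p₁ = 0.00548 / 0.0109 ≈ 0.5028
  upper = min{1, (1 − p₀)/p₁} = 0.99458 / 0.0109 ≈ 91.2459 → capped at 1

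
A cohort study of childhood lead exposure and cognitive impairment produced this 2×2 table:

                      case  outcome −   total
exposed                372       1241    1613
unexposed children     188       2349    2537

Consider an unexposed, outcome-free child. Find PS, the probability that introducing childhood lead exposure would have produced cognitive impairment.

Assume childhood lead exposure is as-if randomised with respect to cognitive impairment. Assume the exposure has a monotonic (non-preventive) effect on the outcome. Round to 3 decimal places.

p₁ = P(outcome | exposed) = 372/1613 = 0.23063
p₀ = P(outcome | unexposed) = 188/2537 = 0.074103
Under exogeneity and monotonicity, PS = (p₁ − p₀)/(1 − p₀).
PS = (0.23063 − 0.074103) / 0.9259 ≈ 0.1691

PS ≈ 0.169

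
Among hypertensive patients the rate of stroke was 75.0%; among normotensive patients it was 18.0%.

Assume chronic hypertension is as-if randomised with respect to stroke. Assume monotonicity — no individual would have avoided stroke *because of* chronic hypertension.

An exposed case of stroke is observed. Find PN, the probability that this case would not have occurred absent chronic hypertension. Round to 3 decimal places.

p₁ = 0.75, p₀ = 0.18.
Under exogeneity and monotonicity, PN = (p₁ − p₀) / p₁.
PN = (0.75 − 0.18) / 0.75 = 0.57 / 0.75 ≈ 0.7600

PN ≈ 0.760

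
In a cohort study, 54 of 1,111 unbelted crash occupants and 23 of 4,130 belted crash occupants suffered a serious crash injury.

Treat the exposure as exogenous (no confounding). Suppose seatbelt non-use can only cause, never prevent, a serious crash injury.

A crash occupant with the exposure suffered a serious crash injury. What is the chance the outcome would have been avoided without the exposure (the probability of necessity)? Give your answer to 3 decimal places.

p₁ = P(outcome | exposed) = 54/1111 = 0.048605
p₀ = P(outcome | unexposed) = 23/4130 = 0.005569
Under exogeneity and monotonicity, PN = (p₁ − p₀) / p₁.
PN = (0.048605 − 0.005569) / 0.048605 = 0.043036 / 0.048605 ≈ 0.8854

PN ≈ 0.885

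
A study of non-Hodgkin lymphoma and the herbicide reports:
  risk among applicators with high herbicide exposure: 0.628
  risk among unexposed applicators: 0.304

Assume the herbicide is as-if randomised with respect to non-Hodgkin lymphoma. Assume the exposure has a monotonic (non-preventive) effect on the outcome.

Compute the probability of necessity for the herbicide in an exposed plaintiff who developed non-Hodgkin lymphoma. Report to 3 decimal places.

PN ≈ 0.516

Let p₁ = 0.628, p₀ = 0.304.
Under exogeneity and monotonicity, PN = (p₁ − p₀) / p₁.
PN = (0.628 − 0.304) / 0.628 = 0.324 / 0.628 ≈ 0.5159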